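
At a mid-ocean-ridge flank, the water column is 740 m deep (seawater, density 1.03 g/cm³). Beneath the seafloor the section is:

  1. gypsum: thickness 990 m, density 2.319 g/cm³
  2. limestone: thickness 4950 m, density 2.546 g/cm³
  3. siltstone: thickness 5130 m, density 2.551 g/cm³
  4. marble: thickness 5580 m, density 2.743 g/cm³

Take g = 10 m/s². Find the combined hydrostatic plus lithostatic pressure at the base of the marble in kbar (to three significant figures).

4.41 kbar

seawater: 1030 kg/m³ × 10 m/s² × 740 m = 7.622×10^6 Pa = 0.07622 kbar
gypsum: 2319 kg/m³ × 10 m/s² × 990 m = 2.296×10^7 Pa = 0.2296 kbar
limestone: 2546 kg/m³ × 10 m/s² × 4950 m = 1.260×10^8 Pa = 1.260 kbar
siltstone: 2551 kg/m³ × 10 m/s² × 5130 m = 1.309×10^8 Pa = 1.309 kbar
marble: 2743 kg/m³ × 10 m/s² × 5580 m = 1.531×10^8 Pa = 1.531 kbar
Total = 0.07622 + 0.2296 + 1.260 + 1.309 + 1.531 = 4.4053 kbar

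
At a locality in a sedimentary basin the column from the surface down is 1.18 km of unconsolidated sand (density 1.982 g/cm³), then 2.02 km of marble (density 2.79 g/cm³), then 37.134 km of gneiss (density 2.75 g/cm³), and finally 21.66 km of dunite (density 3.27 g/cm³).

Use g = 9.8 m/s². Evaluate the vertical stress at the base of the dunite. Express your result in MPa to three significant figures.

1770 MPa

unconsolidated sand: 1982 kg/m³ × 9.8 m/s² × 1180 m = 2.292×10^7 Pa = 22.92 MPa
marble: 2790 kg/m³ × 9.8 m/s² × 2020 m = 5.523×10^7 Pa = 55.23 MPa
gneiss: 2750 kg/m³ × 9.8 m/s² × 37134 m = 1.001×10^9 Pa = 1001 MPa
dunite: 3270 kg/m³ × 9.8 m/s² × 21660 m = 6.941×10^8 Pa = 694.1 MPa
Total = 22.92 + 55.23 + 1001 + 694.1 = 1773.0 MPa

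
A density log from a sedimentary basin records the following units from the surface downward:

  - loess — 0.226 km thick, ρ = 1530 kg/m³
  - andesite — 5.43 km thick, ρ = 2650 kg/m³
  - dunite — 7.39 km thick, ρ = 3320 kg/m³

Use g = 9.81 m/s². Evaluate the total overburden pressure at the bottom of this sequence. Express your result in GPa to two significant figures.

0.39 GPa

loess: 1530 kg/m³ × 9.81 m/s² × 226 m = 3.392×10^6 Pa = 3.392×10^-3 GPa
andesite: 2650 kg/m³ × 9.81 m/s² × 5430 m = 1.412×10^8 Pa = 0.1412 GPa
dunite: 3320 kg/m³ × 9.81 m/s² × 7390 m = 2.407×10^8 Pa = 0.2407 GPa
Total = 3.392×10^-3 + 0.1412 + 0.2407 = 0.38524 GPa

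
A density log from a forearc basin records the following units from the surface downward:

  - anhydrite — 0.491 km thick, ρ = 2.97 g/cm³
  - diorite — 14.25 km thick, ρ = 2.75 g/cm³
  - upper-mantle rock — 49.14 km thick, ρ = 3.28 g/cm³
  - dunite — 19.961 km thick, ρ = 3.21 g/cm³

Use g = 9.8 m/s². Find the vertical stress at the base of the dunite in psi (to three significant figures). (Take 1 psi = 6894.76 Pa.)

378000 psi

anhydrite: 2970 kg/m³ × 9.8 m/s² × 491 m = 1.429×10^7 Pa = 2073 psi
diorite: 2750 kg/m³ × 9.8 m/s² × 14250 m = 3.840×10^8 Pa = 55700 psi
upper-mantle rock: 3280 kg/m³ × 9.8 m/s² × 49140 m = 1.580×10^9 Pa = 2.291×10^5 psi
dunite: 3210 kg/m³ × 9.8 m/s² × 19961 m = 6.279×10^8 Pa = 91074 psi
Total = 2073 + 55700 + 2.291×10^5 + 91074 = 3.7794×10^5 psi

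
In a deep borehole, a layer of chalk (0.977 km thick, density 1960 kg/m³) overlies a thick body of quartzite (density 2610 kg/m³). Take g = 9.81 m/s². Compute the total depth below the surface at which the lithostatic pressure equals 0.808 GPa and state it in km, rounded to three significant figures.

Pressure at base of upper layers: 1960×9.81×977 = 1.879×10^7 Pa = 0.01879 GPa
Remaining pressure to be supplied by quartzite: 8.080×10^8 − 1.879×10^7 = 7.892×10^8 Pa
Additional depth in quartzite = 7.892×10^8 Pa / (2610 kg/m³ × 9.81 m/s²) = 30824 m
Total depth = 977 m + 30824 m = 31801 m
= 31.801 km

31.8 km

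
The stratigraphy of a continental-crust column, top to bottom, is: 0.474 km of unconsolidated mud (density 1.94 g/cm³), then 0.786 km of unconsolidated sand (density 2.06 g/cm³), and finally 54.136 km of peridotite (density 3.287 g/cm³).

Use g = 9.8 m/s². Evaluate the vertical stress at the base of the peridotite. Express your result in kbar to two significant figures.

18 kbar

unconsolidated mud: 1940 kg/m³ × 9.8 m/s² × 474 m = 9.012×10^6 Pa = 0.09012 kbar
unconsolidated sand: 2060 kg/m³ × 9.8 m/s² × 786 m = 1.587×10^7 Pa = 0.1587 kbar
peridotite: 3287 kg/m³ × 9.8 m/s² × 54136 m = 1.744×10^9 Pa = 17.44 kbar
Total = 0.09012 + 0.1587 + 17.44 = 17.687 kbar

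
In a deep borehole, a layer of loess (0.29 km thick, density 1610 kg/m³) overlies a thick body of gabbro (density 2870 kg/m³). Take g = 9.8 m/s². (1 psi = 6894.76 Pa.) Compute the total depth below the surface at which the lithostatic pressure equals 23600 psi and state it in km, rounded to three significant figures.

Pressure at base of upper layers: 1610×9.8×290 = 4.576×10^6 Pa = 663.6 psi
Remaining pressure to be supplied by gabbro: 1.627×10^8 − 4.576×10^6 = 1.581×10^8 Pa
Additional depth in gabbro = 1.581×10^8 Pa / (2870 kg/m³ × 9.8 m/s²) = 5622.6 m
Total depth = 290 m + 5622.6 m = 5912.6 m
= 5.9126 km

5.91 km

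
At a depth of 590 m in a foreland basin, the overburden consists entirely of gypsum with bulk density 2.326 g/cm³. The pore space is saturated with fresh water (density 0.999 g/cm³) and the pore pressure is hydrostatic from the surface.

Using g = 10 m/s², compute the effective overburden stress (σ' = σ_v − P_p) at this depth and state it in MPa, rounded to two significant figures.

Overburden (lithostatic) stress σ_v:
gypsum: 2326 kg/m³ × 10 m/s² × 590 m = 1.372×10^7 Pa = 13.72 MPa
Pore pressure P_p = 999 kg/m³ × 10 m/s² × 590 m = 5.894×10^6 Pa = 5.894 MPa
Effective stress σ' = σ_v − P_p = 13.72 − 5.894 = 7.8293 MPa

7.8 MPa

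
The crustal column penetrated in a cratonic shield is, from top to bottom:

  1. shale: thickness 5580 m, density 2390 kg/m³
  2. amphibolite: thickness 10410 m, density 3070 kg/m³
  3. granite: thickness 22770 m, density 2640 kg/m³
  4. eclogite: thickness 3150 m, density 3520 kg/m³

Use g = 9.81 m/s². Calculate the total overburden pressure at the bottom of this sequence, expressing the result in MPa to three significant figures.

shale: 2390 kg/m³ × 9.81 m/s² × 5580 m = 1.308×10^8 Pa = 130.8 MPa
amphibolite: 3070 kg/m³ × 9.81 m/s² × 10410 m = 3.135×10^8 Pa = 313.5 MPa
granite: 2640 kg/m³ × 9.81 m/s² × 22770 m = 5.897×10^8 Pa = 589.7 MPa
eclogite: 3520 kg/m³ × 9.81 m/s² × 3150 m = 1.088×10^8 Pa = 108.8 MPa
Total = 130.8 + 313.5 + 589.7 + 108.8 = 1142.8 MPa

1140 MPa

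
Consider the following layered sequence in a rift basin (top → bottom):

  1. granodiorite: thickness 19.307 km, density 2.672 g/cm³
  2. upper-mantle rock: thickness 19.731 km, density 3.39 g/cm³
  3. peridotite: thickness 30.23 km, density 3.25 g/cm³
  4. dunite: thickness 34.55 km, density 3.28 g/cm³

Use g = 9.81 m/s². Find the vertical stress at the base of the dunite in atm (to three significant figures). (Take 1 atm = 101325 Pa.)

32000 atm

granodiorite: 2672 kg/m³ × 9.81 m/s² × 19307 m = 5.061×10^8 Pa = 4995 atm
upper-mantle rock: 3390 kg/m³ × 9.81 m/s² × 19731 m = 6.562×10^8 Pa = 6476 atm
peridotite: 3250 kg/m³ × 9.81 m/s² × 30230 m = 9.638×10^8 Pa = 9512 atm
dunite: 3280 kg/m³ × 9.81 m/s² × 34550 m = 1.112×10^9 Pa = 10972 atm
Total = 4995 + 6476 + 9512 + 10972 = 31954 atm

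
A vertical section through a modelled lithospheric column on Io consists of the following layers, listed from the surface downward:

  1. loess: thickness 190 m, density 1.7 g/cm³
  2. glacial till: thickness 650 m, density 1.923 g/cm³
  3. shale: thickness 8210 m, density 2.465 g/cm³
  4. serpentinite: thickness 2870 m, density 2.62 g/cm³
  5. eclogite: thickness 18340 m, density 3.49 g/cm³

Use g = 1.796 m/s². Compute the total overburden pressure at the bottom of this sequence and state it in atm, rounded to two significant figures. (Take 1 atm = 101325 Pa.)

1700 atm

loess: 1700 kg/m³ × 1.796 m/s² × 190 m = 5.801×10^5 Pa = 5.725 atm
glacial till: 1923 kg/m³ × 1.796 m/s² × 650 m = 2.245×10^6 Pa = 22.16 atm
shale: 2465 kg/m³ × 1.796 m/s² × 8210 m = 3.635×10^7 Pa = 358.7 atm
serpentinite: 2620 kg/m³ × 1.796 m/s² × 2870 m = 1.350×10^7 Pa = 133.3 atm
eclogite: 3490 kg/m³ × 1.796 m/s² × 18340 m = 1.150×10^8 Pa = 1135 atm
Total = 5.725 + 22.16 + 358.7 + 133.3 + 1135 = 1654.4 atm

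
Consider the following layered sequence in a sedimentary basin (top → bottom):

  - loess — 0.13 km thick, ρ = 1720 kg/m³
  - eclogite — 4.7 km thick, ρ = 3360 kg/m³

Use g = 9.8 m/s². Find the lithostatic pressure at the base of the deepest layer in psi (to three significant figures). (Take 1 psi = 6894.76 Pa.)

22800 psi

loess: 1720 kg/m³ × 9.8 m/s² × 130 m = 2.191×10^6 Pa = 317.8 psi
eclogite: 3360 kg/m³ × 9.8 m/s² × 4700 m = 1.548×10^8 Pa = 22446 psi
Total = 317.8 + 22446 = 22764 psi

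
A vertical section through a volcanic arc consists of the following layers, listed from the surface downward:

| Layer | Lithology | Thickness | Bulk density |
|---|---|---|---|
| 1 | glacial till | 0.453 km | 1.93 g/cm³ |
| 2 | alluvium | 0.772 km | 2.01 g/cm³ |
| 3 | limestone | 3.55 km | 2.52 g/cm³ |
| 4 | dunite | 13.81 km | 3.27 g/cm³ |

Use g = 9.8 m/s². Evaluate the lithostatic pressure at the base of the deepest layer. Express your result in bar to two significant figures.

glacial till: 1930 kg/m³ × 9.8 m/s² × 453 m = 8.568×10^6 Pa = 85.68 bar
alluvium: 2010 kg/m³ × 9.8 m/s² × 772 m = 1.521×10^7 Pa = 152.1 bar
limestone: 2520 kg/m³ × 9.8 m/s² × 3550 m = 8.767×10^7 Pa = 876.7 bar
dunite: 3270 kg/m³ × 9.8 m/s² × 13810 m = 4.426×10^8 Pa = 4426 bar
Total = 85.68 + 152.1 + 876.7 + 4426 = 5540.0 bar

5500 bar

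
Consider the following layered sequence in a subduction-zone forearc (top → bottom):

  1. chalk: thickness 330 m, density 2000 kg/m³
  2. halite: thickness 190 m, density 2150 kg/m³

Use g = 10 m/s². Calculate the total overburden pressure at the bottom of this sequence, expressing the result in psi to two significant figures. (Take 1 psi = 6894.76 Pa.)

chalk: 2000 kg/m³ × 10 m/s² × 330 m = 6.600×10^6 Pa = 957.2 psi
halite: 2150 kg/m³ × 10 m/s² × 190 m = 4.085×10^6 Pa = 592.5 psi
Total = 957.2 + 592.5 = 1549.7 psi

1500 psi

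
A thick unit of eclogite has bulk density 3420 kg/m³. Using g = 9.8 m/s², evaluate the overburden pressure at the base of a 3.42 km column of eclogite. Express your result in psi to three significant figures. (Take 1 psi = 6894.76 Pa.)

16600 psi

eclogite: 3420 kg/m³ × 9.8 m/s² × 3420 m = 1.146×10^8 Pa = 16625 psi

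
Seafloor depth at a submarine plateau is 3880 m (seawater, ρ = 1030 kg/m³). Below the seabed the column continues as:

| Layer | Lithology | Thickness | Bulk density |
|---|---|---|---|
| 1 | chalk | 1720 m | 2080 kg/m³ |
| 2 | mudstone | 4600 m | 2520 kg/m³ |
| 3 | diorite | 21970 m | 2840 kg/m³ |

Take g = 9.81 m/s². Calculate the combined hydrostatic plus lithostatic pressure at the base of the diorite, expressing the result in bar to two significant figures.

8000 bar

seawater: 1030 kg/m³ × 9.81 m/s² × 3880 m = 3.920×10^7 Pa = 392.0 bar
chalk: 2080 kg/m³ × 9.81 m/s² × 1720 m = 3.510×10^7 Pa = 351.0 bar
mudstone: 2520 kg/m³ × 9.81 m/s² × 4600 m = 1.137×10^8 Pa = 1137 bar
diorite: 2840 kg/m³ × 9.81 m/s² × 21970 m = 6.121×10^8 Pa = 6121 bar
Total = 392.0 + 351.0 + 1137 + 6121 = 8001.1 bar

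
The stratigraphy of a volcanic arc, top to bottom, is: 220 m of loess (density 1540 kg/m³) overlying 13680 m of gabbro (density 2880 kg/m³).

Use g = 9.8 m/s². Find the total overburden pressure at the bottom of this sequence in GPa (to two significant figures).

0.39 GPa

loess: 1540 kg/m³ × 9.8 m/s² × 220 m = 3.320×10^6 Pa = 3.320×10^-3 GPa
gabbro: 2880 kg/m³ × 9.8 m/s² × 13680 m = 3.861×10^8 Pa = 0.3861 GPa
Total = 3.320×10^-3 + 0.3861 = 0.38942 GPa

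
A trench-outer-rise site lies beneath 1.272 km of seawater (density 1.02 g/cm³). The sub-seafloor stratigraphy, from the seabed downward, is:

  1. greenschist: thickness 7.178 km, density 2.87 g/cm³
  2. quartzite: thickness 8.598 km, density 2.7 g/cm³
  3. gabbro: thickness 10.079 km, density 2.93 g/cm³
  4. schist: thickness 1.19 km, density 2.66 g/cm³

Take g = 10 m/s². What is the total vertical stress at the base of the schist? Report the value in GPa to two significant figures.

seawater: 1020 kg/m³ × 10 m/s² × 1272 m = 1.297×10^7 Pa = 0.01297 GPa
greenschist: 2870 kg/m³ × 10 m/s² × 7178 m = 2.060×10^8 Pa = 0.2060 GPa
quartzite: 2700 kg/m³ × 10 m/s² × 8598 m = 2.321×10^8 Pa = 0.2321 GPa
gabbro: 2930 kg/m³ × 10 m/s² × 10079 m = 2.953×10^8 Pa = 0.2953 GPa
schist: 2660 kg/m³ × 10 m/s² × 1190 m = 3.165×10^7 Pa = 0.03165 GPa
Total = 0.01297 + 0.2060 + 0.2321 + 0.2953 + 0.03165 = 0.77810 GPa

0.78 GPa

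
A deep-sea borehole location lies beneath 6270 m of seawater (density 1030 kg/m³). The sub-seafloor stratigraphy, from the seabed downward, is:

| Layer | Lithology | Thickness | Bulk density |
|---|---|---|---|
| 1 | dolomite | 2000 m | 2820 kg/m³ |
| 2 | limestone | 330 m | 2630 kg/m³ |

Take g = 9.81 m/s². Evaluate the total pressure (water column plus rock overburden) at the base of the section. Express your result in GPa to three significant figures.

seawater: 1030 kg/m³ × 9.81 m/s² × 6270 m = 6.335×10^7 Pa = 0.06335 GPa
dolomite: 2820 kg/m³ × 9.81 m/s² × 2000 m = 5.533×10^7 Pa = 0.05533 GPa
limestone: 2630 kg/m³ × 9.81 m/s² × 330 m = 8.514×10^6 Pa = 8.514×10^-3 GPa
Total = 0.06335 + 0.05533 + 8.514×10^-3 = 0.12720 GPa

0.127 GPa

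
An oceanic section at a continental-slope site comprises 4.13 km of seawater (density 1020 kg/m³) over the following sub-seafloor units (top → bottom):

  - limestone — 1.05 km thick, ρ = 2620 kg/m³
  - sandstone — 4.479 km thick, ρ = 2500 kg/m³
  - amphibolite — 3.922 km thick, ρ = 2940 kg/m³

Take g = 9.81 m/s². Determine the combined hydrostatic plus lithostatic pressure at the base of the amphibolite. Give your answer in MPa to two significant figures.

seawater: 1020 kg/m³ × 9.81 m/s² × 4130 m = 4.133×10^7 Pa = 41.33 MPa
limestone: 2620 kg/m³ × 9.81 m/s² × 1050 m = 2.699×10^7 Pa = 26.99 MPa
sandstone: 2500 kg/m³ × 9.81 m/s² × 4479 m = 1.098×10^8 Pa = 109.8 MPa
amphibolite: 2940 kg/m³ × 9.81 m/s² × 3922 m = 1.131×10^8 Pa = 113.1 MPa
Total = 41.33 + 26.99 + 109.8 + 113.1 = 291.28 MPa

290 MPa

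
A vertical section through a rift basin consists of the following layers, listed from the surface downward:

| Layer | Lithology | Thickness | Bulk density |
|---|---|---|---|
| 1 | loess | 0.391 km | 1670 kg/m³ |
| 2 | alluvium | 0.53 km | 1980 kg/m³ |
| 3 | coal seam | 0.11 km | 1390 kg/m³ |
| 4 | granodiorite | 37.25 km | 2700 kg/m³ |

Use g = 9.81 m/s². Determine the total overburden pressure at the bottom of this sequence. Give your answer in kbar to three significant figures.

loess: 1670 kg/m³ × 9.81 m/s² × 391 m = 6.406×10^6 Pa = 0.06406 kbar
alluvium: 1980 kg/m³ × 9.81 m/s² × 530 m = 1.029×10^7 Pa = 0.1029 kbar
coal seam: 1390 kg/m³ × 9.81 m/s² × 110 m = 1.500×10^6 Pa = 0.01500 kbar
granodiorite: 2700 kg/m³ × 9.81 m/s² × 37250 m = 9.866×10^8 Pa = 9.866 kbar
Total = 0.06406 + 0.1029 + 0.01500 + 9.866 = 10.048 kbar

10.0 kbar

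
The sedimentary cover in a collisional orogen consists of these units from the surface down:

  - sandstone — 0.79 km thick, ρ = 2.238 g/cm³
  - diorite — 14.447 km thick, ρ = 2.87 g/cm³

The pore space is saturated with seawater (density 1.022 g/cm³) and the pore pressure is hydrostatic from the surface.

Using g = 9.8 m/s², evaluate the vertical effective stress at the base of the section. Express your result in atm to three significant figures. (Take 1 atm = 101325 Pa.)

2680 atm

Overburden (lithostatic) stress σ_v:
sandstone: 2238 kg/m³ × 9.8 m/s² × 790 m = 1.733×10^7 Pa = 17.33 MPa
diorite: 2870 kg/m³ × 9.8 m/s² × 14447 m = 4.063×10^8 Pa = 406.3 MPa
Total = 17.33 + 406.3 = 423.66 MPa
Pore pressure P_p = 1022 kg/m³ × 9.8 m/s² × 15237 m = 1.526×10^8 Pa = 152.6 MPa
Effective stress σ' = σ_v − P_p = 423.7 − 152.6 = 271.06 MPa = 2675.1 atm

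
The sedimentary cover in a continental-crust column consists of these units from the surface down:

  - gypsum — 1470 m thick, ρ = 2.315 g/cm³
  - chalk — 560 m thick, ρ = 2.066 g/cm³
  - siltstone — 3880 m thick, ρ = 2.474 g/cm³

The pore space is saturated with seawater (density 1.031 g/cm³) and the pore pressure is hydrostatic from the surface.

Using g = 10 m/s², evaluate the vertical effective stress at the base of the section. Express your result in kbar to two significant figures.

Overburden (lithostatic) stress σ_v:
gypsum: 2315 kg/m³ × 10 m/s² × 1470 m = 3.403×10^7 Pa = 34.03 MPa
chalk: 2066 kg/m³ × 10 m/s² × 560 m = 1.157×10^7 Pa = 11.57 MPa
siltstone: 2474 kg/m³ × 10 m/s² × 3880 m = 9.599×10^7 Pa = 95.99 MPa
Total = 34.03 + 11.57 + 95.99 = 141.59 MPa
Pore pressure P_p = 1031 kg/m³ × 10 m/s² × 5910 m = 6.093×10^7 Pa = 60.93 MPa
Effective stress σ' = σ_v − P_p = 141.6 − 60.93 = 80.659 MPa = 0.80659 kbar

0.81 kbar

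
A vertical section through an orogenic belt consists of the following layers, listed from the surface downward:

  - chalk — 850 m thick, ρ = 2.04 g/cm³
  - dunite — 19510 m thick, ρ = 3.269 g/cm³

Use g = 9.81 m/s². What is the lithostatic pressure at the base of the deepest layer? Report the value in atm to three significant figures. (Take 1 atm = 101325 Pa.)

chalk: 2040 kg/m³ × 9.81 m/s² × 850 m = 1.701×10^7 Pa = 167.9 atm
dunite: 3269 kg/m³ × 9.81 m/s² × 19510 m = 6.257×10^8 Pa = 6175 atm
Total = 167.9 + 6175 = 6342.7 atm

6340 atm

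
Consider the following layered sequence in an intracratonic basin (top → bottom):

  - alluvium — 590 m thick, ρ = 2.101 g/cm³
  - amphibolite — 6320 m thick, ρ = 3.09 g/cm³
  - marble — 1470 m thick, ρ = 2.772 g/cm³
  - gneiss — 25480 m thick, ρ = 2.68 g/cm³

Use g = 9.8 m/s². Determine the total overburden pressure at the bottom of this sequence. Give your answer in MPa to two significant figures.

910 MPa

alluvium: 2101 kg/m³ × 9.8 m/s² × 590 m = 1.215×10^7 Pa = 12.15 MPa
amphibolite: 3090 kg/m³ × 9.8 m/s² × 6320 m = 1.914×10^8 Pa = 191.4 MPa
marble: 2772 kg/m³ × 9.8 m/s² × 1470 m = 3.993×10^7 Pa = 39.93 MPa
gneiss: 2680 kg/m³ × 9.8 m/s² × 25480 m = 6.692×10^8 Pa = 669.2 MPa
Total = 12.15 + 191.4 + 39.93 + 669.2 = 912.67 MPa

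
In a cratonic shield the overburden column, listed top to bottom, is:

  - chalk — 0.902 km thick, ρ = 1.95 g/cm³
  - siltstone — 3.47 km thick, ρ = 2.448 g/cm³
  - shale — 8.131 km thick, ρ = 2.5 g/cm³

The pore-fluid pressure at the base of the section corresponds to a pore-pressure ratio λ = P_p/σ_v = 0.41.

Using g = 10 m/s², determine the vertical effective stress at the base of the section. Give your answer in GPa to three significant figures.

0.180 GPa

Overburden (lithostatic) stress σ_v:
chalk: 1950 kg/m³ × 10 m/s² × 902 m = 1.759×10^7 Pa = 17.59 MPa
siltstone: 2448 kg/m³ × 10 m/s² × 3470 m = 8.495×10^7 Pa = 84.95 MPa
shale: 2500 kg/m³ × 10 m/s² × 8131 m = 2.033×10^8 Pa = 203.3 MPa
Total = 17.59 + 84.95 + 203.3 = 305.81 MPa
Pore pressure P_p = λ·σ_v = 0.41 × 305.8 MPa = 125.4 MPa
Effective stress σ' = σ_v − P_p = 305.8 − 125.4 = 180.43 MPa = 0.18043 GPa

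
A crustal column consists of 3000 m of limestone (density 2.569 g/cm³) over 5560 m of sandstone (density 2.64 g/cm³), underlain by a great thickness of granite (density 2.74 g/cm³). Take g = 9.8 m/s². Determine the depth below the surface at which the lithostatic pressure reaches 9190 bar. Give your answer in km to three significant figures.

Pressure at base of upper layers: 2569×9.8×3000 + 2640×9.8×5560 = 2.194×10^8 Pa = 2194 bar
Remaining pressure to be supplied by granite: 9.190×10^8 − 2.194×10^8 = 6.996×10^8 Pa
Additional depth in granite = 6.996×10^8 Pa / (2740 kg/m³ × 9.8 m/s²) = 26055 m
Total depth = 8560 m + 26055 m = 34615 m
= 34.615 km

34.6 km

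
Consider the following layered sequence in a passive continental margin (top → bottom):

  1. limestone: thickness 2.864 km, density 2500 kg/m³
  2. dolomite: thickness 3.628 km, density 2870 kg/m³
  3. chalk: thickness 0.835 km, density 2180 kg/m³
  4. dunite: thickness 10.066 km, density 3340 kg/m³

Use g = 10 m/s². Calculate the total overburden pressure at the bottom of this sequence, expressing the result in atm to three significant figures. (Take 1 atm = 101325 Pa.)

limestone: 2500 kg/m³ × 10 m/s² × 2864 m = 7.160×10^7 Pa = 706.6 atm
dolomite: 2870 kg/m³ × 10 m/s² × 3628 m = 1.041×10^8 Pa = 1028 atm
chalk: 2180 kg/m³ × 10 m/s² × 835 m = 1.820×10^7 Pa = 179.6 atm
dunite: 3340 kg/m³ × 10 m/s² × 10066 m = 3.362×10^8 Pa = 3318 atm
Total = 706.6 + 1028 + 179.6 + 3318 = 5232.0 atm

5230 atm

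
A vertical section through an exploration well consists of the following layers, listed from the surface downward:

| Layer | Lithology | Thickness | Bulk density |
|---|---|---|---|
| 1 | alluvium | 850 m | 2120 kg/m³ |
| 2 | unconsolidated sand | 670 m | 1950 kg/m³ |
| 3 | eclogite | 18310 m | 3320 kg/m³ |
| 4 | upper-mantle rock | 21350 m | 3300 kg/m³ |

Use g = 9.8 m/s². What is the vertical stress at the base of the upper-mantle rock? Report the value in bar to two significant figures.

alluvium: 2120 kg/m³ × 9.8 m/s² × 850 m = 1.766×10^7 Pa = 176.6 bar
unconsolidated sand: 1950 kg/m³ × 9.8 m/s² × 670 m = 1.280×10^7 Pa = 128.0 bar
eclogite: 3320 kg/m³ × 9.8 m/s² × 18310 m = 5.957×10^8 Pa = 5957 bar
upper-mantle rock: 3300 kg/m³ × 9.8 m/s² × 21350 m = 6.905×10^8 Pa = 6905 bar
Total = 176.6 + 128.0 + 5957 + 6905 = 13167 bar

13000 bar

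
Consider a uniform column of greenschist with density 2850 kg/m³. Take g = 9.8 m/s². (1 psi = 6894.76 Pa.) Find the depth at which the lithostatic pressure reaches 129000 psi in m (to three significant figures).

h = P/(ρg) = 129000 psi / (2850 kg/m³ × 9.8 m/s²) = 8.894×10^8 Pa / 27930 Pa/m = 31845 m

31800 m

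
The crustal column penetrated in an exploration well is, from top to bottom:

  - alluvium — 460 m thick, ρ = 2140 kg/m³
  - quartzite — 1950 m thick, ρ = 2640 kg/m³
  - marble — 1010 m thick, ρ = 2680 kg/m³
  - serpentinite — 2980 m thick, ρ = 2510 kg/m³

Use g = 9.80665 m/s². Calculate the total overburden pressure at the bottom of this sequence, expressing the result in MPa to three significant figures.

160 MPa

alluvium: 2140 kg/m³ × 9.80665 m/s² × 460 m = 9.654×10^6 Pa = 9.654 MPa
quartzite: 2640 kg/m³ × 9.80665 m/s² × 1950 m = 5.048×10^7 Pa = 50.48 MPa
marble: 2680 kg/m³ × 9.80665 m/s² × 1010 m = 2.654×10^7 Pa = 26.54 MPa
serpentinite: 2510 kg/m³ × 9.80665 m/s² × 2980 m = 7.335×10^7 Pa = 73.35 MPa
Total = 9.654 + 50.48 + 26.54 + 73.35 = 160.03 MPa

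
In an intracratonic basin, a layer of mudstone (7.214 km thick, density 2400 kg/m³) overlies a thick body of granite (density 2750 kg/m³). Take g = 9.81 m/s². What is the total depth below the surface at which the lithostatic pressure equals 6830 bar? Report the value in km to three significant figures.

26.2 km

Pressure at base of upper layers: 2400×9.81×7214 = 1.698×10^8 Pa = 1698 bar
Remaining pressure to be supplied by granite: 6.830×10^8 − 1.698×10^8 = 5.132×10^8 Pa
Additional depth in granite = 5.132×10^8 Pa / (2750 kg/m³ × 9.81 m/s²) = 19022 m
Total depth = 7214 m + 19022 m = 26236 m
= 26.236 km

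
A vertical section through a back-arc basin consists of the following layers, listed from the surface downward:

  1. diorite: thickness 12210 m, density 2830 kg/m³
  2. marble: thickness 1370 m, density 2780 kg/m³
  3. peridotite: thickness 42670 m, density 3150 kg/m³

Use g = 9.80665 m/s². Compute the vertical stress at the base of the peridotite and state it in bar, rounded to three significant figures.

diorite: 2830 kg/m³ × 9.80665 m/s² × 12210 m = 3.389×10^8 Pa = 3389 bar
marble: 2780 kg/m³ × 9.80665 m/s² × 1370 m = 3.735×10^7 Pa = 373.5 bar
peridotite: 3150 kg/m³ × 9.80665 m/s² × 42670 m = 1.318×10^9 Pa = 13181 bar
Total = 3389 + 373.5 + 13181 = 16943 bar

16900 bar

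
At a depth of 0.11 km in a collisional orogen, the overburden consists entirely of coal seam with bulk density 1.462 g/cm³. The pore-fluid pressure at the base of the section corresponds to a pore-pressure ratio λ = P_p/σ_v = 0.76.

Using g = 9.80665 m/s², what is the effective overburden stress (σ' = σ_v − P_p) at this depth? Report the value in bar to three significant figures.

Overburden (lithostatic) stress σ_v:
coal seam: 1462 kg/m³ × 9.80665 m/s² × 110 m = 1.577×10^6 Pa = 1.577 MPa
Pore pressure P_p = λ·σ_v = 0.76 × 1.577 MPa = 1.199 MPa
Effective stress σ' = σ_v − P_p = 1.577 − 1.199 = 0.37851 MPa = 3.7851 bar

3.79 bar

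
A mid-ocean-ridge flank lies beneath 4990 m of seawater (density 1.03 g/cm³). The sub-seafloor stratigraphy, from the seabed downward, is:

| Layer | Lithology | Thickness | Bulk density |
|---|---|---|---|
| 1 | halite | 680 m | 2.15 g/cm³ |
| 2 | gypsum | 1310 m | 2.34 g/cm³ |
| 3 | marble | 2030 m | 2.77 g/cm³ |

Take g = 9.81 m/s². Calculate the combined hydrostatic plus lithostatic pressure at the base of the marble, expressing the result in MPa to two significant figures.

seawater: 1030 kg/m³ × 9.81 m/s² × 4990 m = 5.042×10^7 Pa = 50.42 MPa
halite: 2150 kg/m³ × 9.81 m/s² × 680 m = 1.434×10^7 Pa = 14.34 MPa
gypsum: 2340 kg/m³ × 9.81 m/s² × 1310 m = 3.007×10^7 Pa = 30.07 MPa
marble: 2770 kg/m³ × 9.81 m/s² × 2030 m = 5.516×10^7 Pa = 55.16 MPa
Total = 50.42 + 14.34 + 30.07 + 55.16 = 150.00 MPa

150 MPa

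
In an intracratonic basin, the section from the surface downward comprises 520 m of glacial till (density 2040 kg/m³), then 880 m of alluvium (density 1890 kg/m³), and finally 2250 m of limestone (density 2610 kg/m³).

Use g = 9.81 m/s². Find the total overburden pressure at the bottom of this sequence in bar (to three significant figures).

glacial till: 2040 kg/m³ × 9.81 m/s² × 520 m = 1.041×10^7 Pa = 104.1 bar
alluvium: 1890 kg/m³ × 9.81 m/s² × 880 m = 1.632×10^7 Pa = 163.2 bar
limestone: 2610 kg/m³ × 9.81 m/s² × 2250 m = 5.761×10^7 Pa = 576.1 bar
Total = 104.1 + 163.2 + 576.1 = 843.32 bar

843 bar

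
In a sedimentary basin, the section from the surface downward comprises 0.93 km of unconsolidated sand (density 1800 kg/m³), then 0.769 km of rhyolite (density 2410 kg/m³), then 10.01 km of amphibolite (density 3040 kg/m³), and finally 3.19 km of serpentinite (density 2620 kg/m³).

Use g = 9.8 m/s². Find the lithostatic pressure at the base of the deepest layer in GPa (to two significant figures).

0.41 GPa

unconsolidated sand: 1800 kg/m³ × 9.8 m/s² × 930 m = 1.641×10^7 Pa = 0.01641 GPa
rhyolite: 2410 kg/m³ × 9.8 m/s² × 769 m = 1.816×10^7 Pa = 0.01816 GPa
amphibolite: 3040 kg/m³ × 9.8 m/s² × 10010 m = 2.982×10^8 Pa = 0.2982 GPa
serpentinite: 2620 kg/m³ × 9.8 m/s² × 3190 m = 8.191×10^7 Pa = 0.08191 GPa
Total = 0.01641 + 0.01816 + 0.2982 + 0.08191 = 0.41469 GPa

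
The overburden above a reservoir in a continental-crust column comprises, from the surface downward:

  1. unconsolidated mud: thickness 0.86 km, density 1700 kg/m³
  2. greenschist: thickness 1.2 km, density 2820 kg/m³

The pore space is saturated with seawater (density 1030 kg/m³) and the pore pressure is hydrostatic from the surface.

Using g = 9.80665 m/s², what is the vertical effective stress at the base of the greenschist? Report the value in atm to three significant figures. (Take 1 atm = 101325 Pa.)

Overburden (lithostatic) stress σ_v:
unconsolidated mud: 1700 kg/m³ × 9.80665 m/s² × 860 m = 1.434×10^7 Pa = 14.34 MPa
greenschist: 2820 kg/m³ × 9.80665 m/s² × 1200 m = 3.319×10^7 Pa = 33.19 MPa
Total = 14.34 + 33.19 = 47.523 MPa
Pore pressure P_p = 1030 kg/m³ × 9.80665 m/s² × 2060 m = 2.081×10^7 Pa = 20.81 MPa
Effective stress σ' = σ_v − P_p = 47.52 − 20.81 = 26.715 MPa = 263.66 atm

264 atm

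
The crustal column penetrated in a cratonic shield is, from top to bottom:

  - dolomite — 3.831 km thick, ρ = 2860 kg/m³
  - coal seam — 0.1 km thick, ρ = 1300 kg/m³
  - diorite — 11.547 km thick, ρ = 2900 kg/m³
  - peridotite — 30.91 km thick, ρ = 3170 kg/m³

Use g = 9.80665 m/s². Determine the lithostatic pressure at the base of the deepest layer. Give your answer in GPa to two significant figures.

dolomite: 2860 kg/m³ × 9.80665 m/s² × 3831 m = 1.074×10^8 Pa = 0.1074 GPa
coal seam: 1300 kg/m³ × 9.80665 m/s² × 100 m = 1.275×10^6 Pa = 1.275×10^-3 GPa
diorite: 2900 kg/m³ × 9.80665 m/s² × 11547 m = 3.284×10^8 Pa = 0.3284 GPa
peridotite: 3170 kg/m³ × 9.80665 m/s² × 30910 m = 9.609×10^8 Pa = 0.9609 GPa
Total = 0.1074 + 1.275×10^-3 + 0.3284 + 0.9609 = 1.3980 GPa

1.4 GPa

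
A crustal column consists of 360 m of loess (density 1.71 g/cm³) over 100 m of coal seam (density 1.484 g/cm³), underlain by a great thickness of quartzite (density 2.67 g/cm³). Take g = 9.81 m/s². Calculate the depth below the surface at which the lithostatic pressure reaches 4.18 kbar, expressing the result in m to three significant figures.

16100 m

Pressure at base of upper layers: 1710×9.81×360 + 1484×9.81×100 = 7.495×10^6 Pa = 0.07495 kbar
Remaining pressure to be supplied by quartzite: 4.180×10^8 − 7.495×10^6 = 4.105×10^8 Pa
Additional depth in quartzite = 4.105×10^8 Pa / (2670 kg/m³ × 9.81 m/s²) = 15673 m
Total depth = 460 m + 15673 m = 16133 m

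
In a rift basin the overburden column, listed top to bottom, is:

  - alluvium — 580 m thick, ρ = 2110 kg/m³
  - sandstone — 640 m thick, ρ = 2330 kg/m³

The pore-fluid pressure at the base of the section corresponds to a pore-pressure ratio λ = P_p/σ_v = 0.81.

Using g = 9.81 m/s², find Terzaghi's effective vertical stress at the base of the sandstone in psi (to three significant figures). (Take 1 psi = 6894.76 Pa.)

734 psi

Overburden (lithostatic) stress σ_v:
alluvium: 2110 kg/m³ × 9.81 m/s² × 580 m = 1.201×10^7 Pa = 12.01 MPa
sandstone: 2330 kg/m³ × 9.81 m/s² × 640 m = 1.463×10^7 Pa = 14.63 MPa
Total = 12.01 + 14.63 = 26.634 MPa
Pore pressure P_p = λ·σ_v = 0.81 × 26.63 MPa = 21.57 MPa
Effective stress σ' = σ_v − P_p = 26.63 − 21.57 = 5.0605 MPa = 733.96 psi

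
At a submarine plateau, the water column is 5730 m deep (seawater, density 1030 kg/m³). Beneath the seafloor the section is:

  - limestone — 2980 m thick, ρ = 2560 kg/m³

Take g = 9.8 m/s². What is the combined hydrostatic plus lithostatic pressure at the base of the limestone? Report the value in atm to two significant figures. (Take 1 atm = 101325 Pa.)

seawater: 1030 kg/m³ × 9.8 m/s² × 5730 m = 5.784×10^7 Pa = 570.8 atm
limestone: 2560 kg/m³ × 9.8 m/s² × 2980 m = 7.476×10^7 Pa = 737.8 atm
Total = 570.8 + 737.8 = 1308.7 atm

1300 atm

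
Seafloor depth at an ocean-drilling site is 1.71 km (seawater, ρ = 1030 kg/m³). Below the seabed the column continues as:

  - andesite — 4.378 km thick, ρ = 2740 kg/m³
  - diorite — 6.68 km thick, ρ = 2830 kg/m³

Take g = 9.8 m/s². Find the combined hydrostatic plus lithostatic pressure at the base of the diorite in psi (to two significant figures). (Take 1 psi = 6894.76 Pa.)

seawater: 1030 kg/m³ × 9.8 m/s² × 1710 m = 1.726×10^7 Pa = 2503 psi
andesite: 2740 kg/m³ × 9.8 m/s² × 4378 m = 1.176×10^8 Pa = 17050 psi
diorite: 2830 kg/m³ × 9.8 m/s² × 6680 m = 1.853×10^8 Pa = 26870 psi
Total = 2503 + 17050 + 26870 = 46424 psi

46000 psi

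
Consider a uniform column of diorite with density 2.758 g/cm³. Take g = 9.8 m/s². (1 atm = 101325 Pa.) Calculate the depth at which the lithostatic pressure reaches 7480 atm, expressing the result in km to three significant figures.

h = P/(ρg) = 7480 atm / (2758 kg/m³ × 9.8 m/s²) = 7.579×10^8 Pa / 27028 Pa/m = 28041 m
= 28.041 km

28.0 km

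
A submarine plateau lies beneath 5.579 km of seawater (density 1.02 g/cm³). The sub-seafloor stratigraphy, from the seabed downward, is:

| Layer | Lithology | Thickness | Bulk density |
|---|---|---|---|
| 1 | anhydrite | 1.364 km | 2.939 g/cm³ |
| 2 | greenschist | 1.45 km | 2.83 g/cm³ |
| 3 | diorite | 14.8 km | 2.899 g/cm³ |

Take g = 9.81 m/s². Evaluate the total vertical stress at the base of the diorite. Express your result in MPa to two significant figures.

560 MPa

seawater: 1020 kg/m³ × 9.81 m/s² × 5579 m = 5.582×10^7 Pa = 55.82 MPa
anhydrite: 2939 kg/m³ × 9.81 m/s² × 1364 m = 3.933×10^7 Pa = 39.33 MPa
greenschist: 2830 kg/m³ × 9.81 m/s² × 1450 m = 4.026×10^7 Pa = 40.26 MPa
diorite: 2899 kg/m³ × 9.81 m/s² × 14800 m = 4.209×10^8 Pa = 420.9 MPa
Total = 55.82 + 39.33 + 40.26 + 420.9 = 556.31 MPa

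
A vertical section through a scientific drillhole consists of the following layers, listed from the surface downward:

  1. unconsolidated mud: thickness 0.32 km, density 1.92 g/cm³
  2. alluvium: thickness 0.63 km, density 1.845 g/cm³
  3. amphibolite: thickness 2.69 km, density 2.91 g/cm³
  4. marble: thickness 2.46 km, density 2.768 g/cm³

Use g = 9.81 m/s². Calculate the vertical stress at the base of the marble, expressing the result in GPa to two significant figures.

unconsolidated mud: 1920 kg/m³ × 9.81 m/s² × 320 m = 6.027×10^6 Pa = 6.027×10^-3 GPa
alluvium: 1845 kg/m³ × 9.81 m/s² × 630 m = 1.140×10^7 Pa = 0.01140 GPa
amphibolite: 2910 kg/m³ × 9.81 m/s² × 2690 m = 7.679×10^7 Pa = 0.07679 GPa
marble: 2768 kg/m³ × 9.81 m/s² × 2460 m = 6.680×10^7 Pa = 0.06680 GPa
Total = 6.027×10^-3 + 0.01140 + 0.07679 + 0.06680 = 0.16102 GPa

0.16 GPa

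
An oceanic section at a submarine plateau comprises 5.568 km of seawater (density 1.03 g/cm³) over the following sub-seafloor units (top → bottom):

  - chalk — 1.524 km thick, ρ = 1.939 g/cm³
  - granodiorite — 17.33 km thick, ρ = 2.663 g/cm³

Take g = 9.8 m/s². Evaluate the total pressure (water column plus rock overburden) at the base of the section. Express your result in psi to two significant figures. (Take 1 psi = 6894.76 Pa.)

78000 psi

seawater: 1030 kg/m³ × 9.8 m/s² × 5568 m = 5.620×10^7 Pa = 8152 psi
chalk: 1939 kg/m³ × 9.8 m/s² × 1524 m = 2.896×10^7 Pa = 4200 psi
granodiorite: 2663 kg/m³ × 9.8 m/s² × 17330 m = 4.523×10^8 Pa = 65596 psi
Total = 8152 + 4200 + 65596 = 77948 psi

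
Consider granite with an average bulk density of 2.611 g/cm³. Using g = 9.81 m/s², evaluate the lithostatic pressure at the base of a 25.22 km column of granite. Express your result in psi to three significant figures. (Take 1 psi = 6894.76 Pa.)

granite: 2611 kg/m³ × 9.81 m/s² × 25220 m = 6.460×10^8 Pa = 93692 psi

93700 psi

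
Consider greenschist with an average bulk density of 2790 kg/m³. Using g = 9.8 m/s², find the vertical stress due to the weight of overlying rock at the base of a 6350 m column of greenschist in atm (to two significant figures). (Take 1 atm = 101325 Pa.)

greenschist: 2790 kg/m³ × 9.8 m/s² × 6350 m = 1.736×10^8 Pa = 1714 atm

1700 atm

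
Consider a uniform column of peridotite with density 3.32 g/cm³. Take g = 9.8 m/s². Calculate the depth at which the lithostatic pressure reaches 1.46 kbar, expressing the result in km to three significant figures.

h = P/(ρg) = 1.46 kbar / (3320 kg/m³ × 9.8 m/s²) = 1.460×10^8 Pa / 32536 Pa/m = 4487.3 m
= 4.4873 km

4.49 km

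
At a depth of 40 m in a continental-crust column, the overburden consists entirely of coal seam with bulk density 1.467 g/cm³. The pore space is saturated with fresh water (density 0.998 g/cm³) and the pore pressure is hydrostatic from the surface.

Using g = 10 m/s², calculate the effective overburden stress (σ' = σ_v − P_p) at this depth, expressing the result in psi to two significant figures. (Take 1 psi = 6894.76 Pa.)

Overburden (lithostatic) stress σ_v:
coal seam: 1467 kg/m³ × 10 m/s² × 40 m = 5.868×10^5 Pa = 0.5868 MPa
Pore pressure P_p = 998 kg/m³ × 10 m/s² × 40 m = 3.992×10^5 Pa = 0.3992 MPa
Effective stress σ' = σ_v − P_p = 0.5868 − 0.3992 = 0.18760 MPa = 27.209 psi

27 psi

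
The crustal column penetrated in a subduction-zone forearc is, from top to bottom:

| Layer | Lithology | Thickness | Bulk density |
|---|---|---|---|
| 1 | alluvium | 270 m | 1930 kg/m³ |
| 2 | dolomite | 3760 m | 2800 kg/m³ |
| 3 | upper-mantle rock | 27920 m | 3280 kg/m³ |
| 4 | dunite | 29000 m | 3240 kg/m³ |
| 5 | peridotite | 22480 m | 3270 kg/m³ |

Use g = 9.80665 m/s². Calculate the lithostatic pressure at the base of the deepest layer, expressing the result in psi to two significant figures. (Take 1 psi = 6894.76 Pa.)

alluvium: 1930 kg/m³ × 9.80665 m/s² × 270 m = 5.110×10^6 Pa = 741.2 psi
dolomite: 2800 kg/m³ × 9.80665 m/s² × 3760 m = 1.032×10^8 Pa = 14974 psi
upper-mantle rock: 3280 kg/m³ × 9.80665 m/s² × 27920 m = 8.981×10^8 Pa = 1.303×10^5 psi
dunite: 3240 kg/m³ × 9.80665 m/s² × 29000 m = 9.214×10^8 Pa = 1.336×10^5 psi
peridotite: 3270 kg/m³ × 9.80665 m/s² × 22480 m = 7.209×10^8 Pa = 1.046×10^5 psi
Total = 741.2 + 14974 + 1.303×10^5 + 1.336×10^5 + 1.046×10^5 = 3.8417×10^5 psi

380000 psi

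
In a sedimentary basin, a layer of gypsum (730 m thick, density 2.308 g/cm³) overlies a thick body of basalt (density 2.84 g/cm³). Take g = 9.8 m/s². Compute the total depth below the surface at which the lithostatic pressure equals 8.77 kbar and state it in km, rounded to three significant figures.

31.6 km

Pressure at base of upper layers: 2308×9.8×730 = 1.651×10^7 Pa = 0.1651 kbar
Remaining pressure to be supplied by basalt: 8.770×10^8 − 1.651×10^7 = 8.605×10^8 Pa
Additional depth in basalt = 8.605×10^8 Pa / (2840 kg/m³ × 9.8 m/s²) = 30917 m
Total depth = 730 m + 30917 m = 31647 m
= 31.647 km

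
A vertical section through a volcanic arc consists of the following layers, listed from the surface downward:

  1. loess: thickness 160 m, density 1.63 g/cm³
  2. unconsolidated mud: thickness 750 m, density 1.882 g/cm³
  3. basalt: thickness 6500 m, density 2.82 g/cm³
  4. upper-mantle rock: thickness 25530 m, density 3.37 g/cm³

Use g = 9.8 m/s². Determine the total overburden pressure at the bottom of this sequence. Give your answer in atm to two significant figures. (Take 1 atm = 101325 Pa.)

loess: 1630 kg/m³ × 9.8 m/s² × 160 m = 2.556×10^6 Pa = 25.22 atm
unconsolidated mud: 1882 kg/m³ × 9.8 m/s² × 750 m = 1.383×10^7 Pa = 136.5 atm
basalt: 2820 kg/m³ × 9.8 m/s² × 6500 m = 1.796×10^8 Pa = 1773 atm
upper-mantle rock: 3370 kg/m³ × 9.8 m/s² × 25530 m = 8.432×10^8 Pa = 8321 atm
Total = 25.22 + 136.5 + 1773 + 8321 = 10256 atm

10000 atm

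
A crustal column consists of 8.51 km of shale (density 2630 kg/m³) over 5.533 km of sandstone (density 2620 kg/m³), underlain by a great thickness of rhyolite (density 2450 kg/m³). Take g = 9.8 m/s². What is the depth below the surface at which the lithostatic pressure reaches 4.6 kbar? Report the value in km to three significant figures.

18.1 km

Pressure at base of upper layers: 2630×9.8×8510 + 2620×9.8×5533 = 3.614×10^8 Pa = 3.614 kbar
Remaining pressure to be supplied by rhyolite: 4.600×10^8 − 3.614×10^8 = 9.860×10^7 Pa
Additional depth in rhyolite = 9.860×10^7 Pa / (2450 kg/m³ × 9.8 m/s²) = 4106.5 m
Total depth = 14043 m + 4106.5 m = 18150 m
= 18.150 km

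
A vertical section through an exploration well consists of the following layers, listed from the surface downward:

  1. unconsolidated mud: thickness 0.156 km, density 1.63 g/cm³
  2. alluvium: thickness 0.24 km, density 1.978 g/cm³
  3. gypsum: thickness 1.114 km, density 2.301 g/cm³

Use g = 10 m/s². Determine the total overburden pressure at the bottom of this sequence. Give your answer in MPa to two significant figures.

unconsolidated mud: 1630 kg/m³ × 10 m/s² × 156 m = 2.543×10^6 Pa = 2.543 MPa
alluvium: 1978 kg/m³ × 10 m/s² × 240 m = 4.747×10^6 Pa = 4.747 MPa
gypsum: 2301 kg/m³ × 10 m/s² × 1114 m = 2.563×10^7 Pa = 25.63 MPa
Total = 2.543 + 4.747 + 25.63 = 32.923 MPa

33 MPa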